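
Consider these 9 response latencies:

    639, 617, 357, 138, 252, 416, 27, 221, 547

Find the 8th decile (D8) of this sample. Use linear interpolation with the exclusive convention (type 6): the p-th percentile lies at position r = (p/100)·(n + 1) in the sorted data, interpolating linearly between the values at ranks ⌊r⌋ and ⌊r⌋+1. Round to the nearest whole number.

Sorted: 27, 138, 221, 252, 357, 416, 547, 617, 639.
n = 9.
r = (80/100)·(9 + 1) = 8.
r is an integer, so P80 is the value at rank 8: 617.

617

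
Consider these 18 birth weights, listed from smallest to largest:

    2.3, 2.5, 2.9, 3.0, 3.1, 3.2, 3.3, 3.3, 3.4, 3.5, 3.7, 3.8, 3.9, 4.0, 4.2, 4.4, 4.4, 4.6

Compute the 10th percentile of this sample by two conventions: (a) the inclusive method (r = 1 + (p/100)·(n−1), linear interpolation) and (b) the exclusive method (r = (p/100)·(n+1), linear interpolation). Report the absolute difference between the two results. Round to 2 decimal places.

n = 18.
(a) r = 2.7; between ranks 2 (2.5) and 3 (2.9): 2.78.
(b) r = 1.9; between ranks 1 (2.3) and 2 (2.5): 2.48.
|2.78 − 2.48| = 0.3.

0.30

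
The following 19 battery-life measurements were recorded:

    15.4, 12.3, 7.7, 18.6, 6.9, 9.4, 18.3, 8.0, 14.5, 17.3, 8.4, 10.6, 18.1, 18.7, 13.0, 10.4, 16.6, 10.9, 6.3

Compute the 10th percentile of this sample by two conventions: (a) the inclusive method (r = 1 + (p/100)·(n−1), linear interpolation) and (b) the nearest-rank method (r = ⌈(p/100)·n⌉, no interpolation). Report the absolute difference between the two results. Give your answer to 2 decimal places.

Sorted: 6.3, 6.9, 7.7, 8.0, 8.4, 9.4, 10.4, 10.6, 10.9, 12.3, 13.0, 14.5, 15.4, 16.6, 17.3, 18.1, 18.3, 18.6, 18.7.
n = 19.
(a) r = 2.8; between ranks 2 (6.9) and 3 (7.7): 7.54.
(b) the nearest-rank method: rank 2 → 6.9.
|7.54 − 6.9| = 0.64.

0.64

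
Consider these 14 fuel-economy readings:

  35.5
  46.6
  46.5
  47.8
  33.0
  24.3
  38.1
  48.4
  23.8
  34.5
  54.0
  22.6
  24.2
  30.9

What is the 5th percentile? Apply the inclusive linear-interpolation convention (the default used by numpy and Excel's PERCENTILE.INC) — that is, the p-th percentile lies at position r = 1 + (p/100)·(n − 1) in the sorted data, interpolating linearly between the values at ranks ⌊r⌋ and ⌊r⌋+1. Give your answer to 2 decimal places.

Sorted: 22.6, 23.8, 24.2, 24.3, 30.9, 33.0, 34.5, 35.5, 38.1, 46.5, 46.6, 47.8, 48.4, 54.0.
n = 14.
r = 1 + (5/100)·(14 − 1) = 1 + 0.65 = 1.65.
Rank 1 is 22.6 and rank 2 is 23.8.
Interpolate: 22.6 + 0.65·(23.8 − 22.6) = 22.6 + 0.65·1.2 = 23.38.

23.38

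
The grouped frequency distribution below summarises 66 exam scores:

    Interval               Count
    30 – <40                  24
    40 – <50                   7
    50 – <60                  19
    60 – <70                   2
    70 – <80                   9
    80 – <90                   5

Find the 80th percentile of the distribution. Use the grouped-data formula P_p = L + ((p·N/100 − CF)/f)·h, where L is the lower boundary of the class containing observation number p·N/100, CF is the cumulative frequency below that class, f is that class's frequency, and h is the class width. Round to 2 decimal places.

N = 66; target position k = 80/100 · 66 = 52.8.
Cumulative frequencies: 24, 31, 50, 52, 61, 66.
Observation 52.8 falls in the class 70 – <80.
L = 70, CF = 52, f = 9, h = 10.
P80 = 70 + ((52.8 − 52)/9)·10 = 70 + 0.888889 = 70.8889.

70.89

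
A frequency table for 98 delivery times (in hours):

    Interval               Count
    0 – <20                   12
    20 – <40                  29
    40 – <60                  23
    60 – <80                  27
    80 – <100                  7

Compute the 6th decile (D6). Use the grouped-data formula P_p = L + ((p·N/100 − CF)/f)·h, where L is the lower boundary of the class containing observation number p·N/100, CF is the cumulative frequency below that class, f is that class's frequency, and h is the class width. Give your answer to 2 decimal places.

55.48

N = 98; target position k = 60/100 · 98 = 58.8.
Cumulative frequencies: 12, 41, 64, 91, 98.
Observation 58.8 falls in the class 40 – <60.
L = 40, CF = 41, f = 23, h = 20.
P60 = 40 + ((58.8 − 41)/23)·20 = 40 + 15.4783 = 55.4783.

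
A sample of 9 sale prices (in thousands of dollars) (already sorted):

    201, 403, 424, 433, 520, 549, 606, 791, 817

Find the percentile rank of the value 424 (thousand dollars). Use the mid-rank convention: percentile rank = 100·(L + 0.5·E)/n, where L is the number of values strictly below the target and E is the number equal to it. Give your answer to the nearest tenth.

27.8

Count below 424: L = 2; count equal: E = 1; n = 9.
Percentile rank = 100·(2 + 0.5·1)/9 = 100·2.5/9 = 27.78.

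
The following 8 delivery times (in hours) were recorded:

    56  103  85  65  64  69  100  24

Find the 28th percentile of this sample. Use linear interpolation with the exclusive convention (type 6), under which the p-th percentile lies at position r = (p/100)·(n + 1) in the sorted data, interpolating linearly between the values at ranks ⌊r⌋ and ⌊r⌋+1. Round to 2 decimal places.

Sorted: 24, 56, 64, 65, 69, 85, 100, 103.
n = 8.
r = (28/100)·(8 + 1) = 2.52.
Rank 2 is 56 and rank 3 is 64.
Interpolate: 56 + 0.52·(64 − 56) = 56 + 0.52·8 = 60.16.

60.16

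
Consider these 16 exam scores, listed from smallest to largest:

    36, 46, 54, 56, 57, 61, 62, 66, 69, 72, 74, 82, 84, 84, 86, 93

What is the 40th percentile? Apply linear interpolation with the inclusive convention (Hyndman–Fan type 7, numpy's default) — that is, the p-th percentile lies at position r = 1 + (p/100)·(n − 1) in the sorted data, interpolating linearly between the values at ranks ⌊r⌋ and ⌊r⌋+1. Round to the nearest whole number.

n = 16.
r = 1 + (40/100)·(16 − 1) = 1 + 6 = 7.
r is an integer, so P40 is the value at rank 7: 62.

62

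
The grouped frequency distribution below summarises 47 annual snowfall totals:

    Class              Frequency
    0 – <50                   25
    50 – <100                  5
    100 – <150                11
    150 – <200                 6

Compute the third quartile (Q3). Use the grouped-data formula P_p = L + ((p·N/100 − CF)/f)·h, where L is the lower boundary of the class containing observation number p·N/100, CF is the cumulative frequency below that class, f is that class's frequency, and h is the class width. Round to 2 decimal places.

N = 47; target position k = 75/100 · 47 = 35.25.
Cumulative frequencies: 25, 30, 41, 47.
Observation 35.25 falls in the class 100 – <150.
L = 100, CF = 30, f = 11, h = 50.
P75 = 100 + ((35.25 − 30)/11)·50 = 100 + 23.8636 = 123.864.

123.86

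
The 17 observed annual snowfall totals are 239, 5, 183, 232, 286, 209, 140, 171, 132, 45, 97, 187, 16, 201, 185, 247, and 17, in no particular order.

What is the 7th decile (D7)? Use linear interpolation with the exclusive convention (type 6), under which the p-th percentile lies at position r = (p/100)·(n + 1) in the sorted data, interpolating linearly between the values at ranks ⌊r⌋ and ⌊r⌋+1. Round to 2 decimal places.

Sorted: 5, 16, 17, 45, 97, 132, 140, 171, 183, 185, 187, 201, 209, 232, 239, 247, 286.
n = 17.
r = (70/100)·(17 + 1) = 12.6.
Rank 12 is 201 and rank 13 is 209.
Interpolate: 201 + 0.6·(209 − 201) = 201 + 0.6·8 = 205.8.

205.80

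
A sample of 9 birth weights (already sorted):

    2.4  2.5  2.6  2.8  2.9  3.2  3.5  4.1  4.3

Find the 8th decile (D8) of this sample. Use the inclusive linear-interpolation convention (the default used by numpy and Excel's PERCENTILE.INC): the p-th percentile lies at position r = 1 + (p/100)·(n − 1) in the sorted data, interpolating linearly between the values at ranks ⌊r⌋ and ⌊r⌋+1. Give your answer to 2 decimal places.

n = 9.
r = 1 + (80/100)·(9 − 1) = 1 + 6.4 = 7.4.
Rank 7 is 3.5 and rank 8 is 4.1.
Interpolate: 3.5 + 0.4·(4.1 − 3.5) = 3.5 + 0.4·0.6 = 3.74.

3.74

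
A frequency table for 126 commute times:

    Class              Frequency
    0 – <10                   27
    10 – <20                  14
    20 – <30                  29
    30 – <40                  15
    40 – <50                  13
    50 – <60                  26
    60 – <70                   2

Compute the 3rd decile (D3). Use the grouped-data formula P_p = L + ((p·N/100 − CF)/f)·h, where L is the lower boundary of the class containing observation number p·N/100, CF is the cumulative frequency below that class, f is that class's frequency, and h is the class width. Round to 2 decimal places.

17.71

N = 126; target position k = 30/100 · 126 = 37.8.
Cumulative frequencies: 27, 41, 70, 85, 98, 124, 126.
Observation 37.8 falls in the class 10 – <20.
L = 10, CF = 27, f = 14, h = 10.
P30 = 10 + ((37.8 − 27)/14)·10 = 10 + 7.71429 = 17.7143.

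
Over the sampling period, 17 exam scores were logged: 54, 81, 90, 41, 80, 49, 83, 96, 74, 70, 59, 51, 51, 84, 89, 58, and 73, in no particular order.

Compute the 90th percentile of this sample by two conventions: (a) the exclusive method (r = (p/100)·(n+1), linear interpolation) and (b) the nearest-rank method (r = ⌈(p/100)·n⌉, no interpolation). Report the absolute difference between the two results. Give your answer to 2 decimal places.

1.20

Sorted: 41, 49, 51, 51, 54, 58, 59, 70, 73, 74, 80, 81, 83, 84, 89, 90, 96.
n = 17.
(a) r = 16.2; between ranks 16 (90) and 17 (96): 91.2.
(b) the nearest-rank method: rank 16 → 90.
|91.2 − 90| = 1.2.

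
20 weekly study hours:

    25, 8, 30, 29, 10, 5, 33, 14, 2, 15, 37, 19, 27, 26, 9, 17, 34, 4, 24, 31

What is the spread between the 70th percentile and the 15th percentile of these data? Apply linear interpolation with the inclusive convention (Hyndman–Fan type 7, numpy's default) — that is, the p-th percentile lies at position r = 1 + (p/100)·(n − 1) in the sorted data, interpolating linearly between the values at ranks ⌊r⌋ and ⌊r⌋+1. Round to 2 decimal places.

20.05

Sorted: 2, 4, 5, 8, 9, 10, 14, 15, 17, 19, 24, 25, 26, 27, 29, 30, 31, 33, 34, 37.
n = 20.
P15: r = 3.85; ranks 3–4 are 5, 8; interpolating gives 7.55.
P70: r = 14.3; ranks 14–15 are 27, 29; interpolating gives 27.6.
Difference: 27.6 − 7.55 = 20.05.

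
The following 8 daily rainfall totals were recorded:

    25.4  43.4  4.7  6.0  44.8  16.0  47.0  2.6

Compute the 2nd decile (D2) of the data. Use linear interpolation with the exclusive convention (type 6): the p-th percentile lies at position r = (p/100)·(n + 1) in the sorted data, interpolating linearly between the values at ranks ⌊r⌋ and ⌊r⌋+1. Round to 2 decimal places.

Sorted: 2.6, 4.7, 6.0, 16.0, 25.4, 43.4, 44.8, 47.0.
n = 8.
r = (20/100)·(8 + 1) = 1.8.
Rank 1 is 2.6 and rank 2 is 4.7.
Interpolate: 2.6 + 0.8·(4.7 − 2.6) = 2.6 + 0.8·2.1 = 4.28.

4.28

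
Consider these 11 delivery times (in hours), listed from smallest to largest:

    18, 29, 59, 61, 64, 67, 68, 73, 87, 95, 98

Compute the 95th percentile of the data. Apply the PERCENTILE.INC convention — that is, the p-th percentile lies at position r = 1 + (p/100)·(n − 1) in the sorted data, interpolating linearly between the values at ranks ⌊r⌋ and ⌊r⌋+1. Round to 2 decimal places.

n = 11.
r = 1 + (95/100)·(11 − 1) = 1 + 9.5 = 10.5.
Rank 10 is 95 and rank 11 is 98.
Interpolate: 95 + 0.5·(98 − 95) = 95 + 0.5·3 = 96.5.

96.50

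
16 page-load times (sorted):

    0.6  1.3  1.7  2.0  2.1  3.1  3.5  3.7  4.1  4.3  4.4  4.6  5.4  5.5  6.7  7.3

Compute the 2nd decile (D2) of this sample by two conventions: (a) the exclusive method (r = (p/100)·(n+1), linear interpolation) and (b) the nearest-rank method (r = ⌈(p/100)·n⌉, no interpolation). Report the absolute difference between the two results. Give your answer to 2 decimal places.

n = 16.
(a) r = 3.4; between ranks 3 (1.7) and 4 (2.0): 1.82.
(b) the nearest-rank method: rank 4 → 2.
|1.82 − 2| = 0.18.

0.18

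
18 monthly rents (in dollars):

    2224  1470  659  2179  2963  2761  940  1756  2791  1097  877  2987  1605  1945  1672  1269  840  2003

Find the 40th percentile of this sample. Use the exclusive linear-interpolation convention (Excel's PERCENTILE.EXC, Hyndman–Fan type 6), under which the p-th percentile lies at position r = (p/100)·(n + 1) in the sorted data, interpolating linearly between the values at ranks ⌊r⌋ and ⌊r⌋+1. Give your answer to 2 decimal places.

1551.00

Sorted: 659, 840, 877, 940, 1097, 1269, 1470, 1605, 1672, 1756, 1945, 2003, 2179, 2224, 2761, 2791, 2963, 2987.
n = 18.
r = (40/100)·(18 + 1) = 7.6.
Rank 7 is 1470 and rank 8 is 1605.
Interpolate: 1470 + 0.6·(1605 − 1470) = 1470 + 0.6·135 = 1551.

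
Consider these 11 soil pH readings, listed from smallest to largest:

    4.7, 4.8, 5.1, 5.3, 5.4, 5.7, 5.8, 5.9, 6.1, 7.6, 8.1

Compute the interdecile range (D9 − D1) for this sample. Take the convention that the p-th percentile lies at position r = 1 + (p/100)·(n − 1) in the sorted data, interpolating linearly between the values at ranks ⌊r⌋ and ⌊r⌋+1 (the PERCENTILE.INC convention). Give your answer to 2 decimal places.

2.80

n = 11.
P10: r = 2 (integer) → 4.8.
P90: r = 10 (integer) → 7.6.
Difference: 7.6 − 4.8 = 2.8.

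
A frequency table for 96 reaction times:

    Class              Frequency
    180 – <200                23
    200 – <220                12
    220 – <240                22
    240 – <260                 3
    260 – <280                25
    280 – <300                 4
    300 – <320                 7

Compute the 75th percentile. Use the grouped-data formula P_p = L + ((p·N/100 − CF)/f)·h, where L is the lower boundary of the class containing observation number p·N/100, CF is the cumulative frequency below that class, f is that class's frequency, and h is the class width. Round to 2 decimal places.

269.60

N = 96; target position k = 75/100 · 96 = 72.
Cumulative frequencies: 23, 35, 57, 60, 85, 89, 96.
Observation 72 falls in the class 260 – <280.
L = 260, CF = 60, f = 25, h = 20.
P75 = 260 + ((72 − 60)/25)·20 = 260 + 9.6 = 269.6.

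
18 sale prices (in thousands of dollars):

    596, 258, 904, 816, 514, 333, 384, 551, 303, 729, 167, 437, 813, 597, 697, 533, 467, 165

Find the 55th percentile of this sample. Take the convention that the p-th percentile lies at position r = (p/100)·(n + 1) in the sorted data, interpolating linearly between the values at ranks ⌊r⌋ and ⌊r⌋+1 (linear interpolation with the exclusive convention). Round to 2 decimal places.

541.10

Sorted: 165, 167, 258, 303, 333, 384, 437, 467, 514, 533, 551, 596, 597, 697, 729, 813, 816, 904.
n = 18.
r = (55/100)·(18 + 1) = 10.45.
Rank 10 is 533 and rank 11 is 551.
Interpolate: 533 + 0.45·(551 − 533) = 533 + 0.45·18 = 541.1.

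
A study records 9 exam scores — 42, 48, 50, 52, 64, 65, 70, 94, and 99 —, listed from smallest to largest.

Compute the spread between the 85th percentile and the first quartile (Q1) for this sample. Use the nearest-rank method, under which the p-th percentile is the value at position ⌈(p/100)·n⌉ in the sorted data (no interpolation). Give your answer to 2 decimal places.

44.00

n = 9.
P25: rank ⌈25/100·9⌉ = 3 → 50.
P85: rank ⌈85/100·9⌉ = 8 → 94.
Difference: 94 − 50 = 44.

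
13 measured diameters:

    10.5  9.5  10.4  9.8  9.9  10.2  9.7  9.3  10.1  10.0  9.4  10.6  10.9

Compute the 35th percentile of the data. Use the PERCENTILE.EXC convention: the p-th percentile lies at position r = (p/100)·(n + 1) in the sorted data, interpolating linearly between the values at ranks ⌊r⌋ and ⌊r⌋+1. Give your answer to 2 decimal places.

Sorted: 9.3, 9.4, 9.5, 9.7, 9.8, 9.9, 10.0, 10.1, 10.2, 10.4, 10.5, 10.6, 10.9.
n = 13.
r = (35/100)·(13 + 1) = 4.9.
Rank 4 is 9.7 and rank 5 is 9.8.
Interpolate: 9.7 + 0.9·(9.8 − 9.7) = 9.7 + 0.9·0.1 = 9.79.

9.79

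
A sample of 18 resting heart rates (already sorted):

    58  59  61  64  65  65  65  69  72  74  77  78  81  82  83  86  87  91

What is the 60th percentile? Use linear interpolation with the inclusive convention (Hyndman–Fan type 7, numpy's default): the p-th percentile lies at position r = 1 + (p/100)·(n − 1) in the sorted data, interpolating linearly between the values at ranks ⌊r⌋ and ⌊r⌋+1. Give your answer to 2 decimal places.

n = 18.
r = 1 + (60/100)·(18 − 1) = 1 + 10.2 = 11.2.
Rank 11 is 77 and rank 12 is 78.
Interpolate: 77 + 0.2·(78 − 77) = 77 + 0.2·1 = 77.2.

77.20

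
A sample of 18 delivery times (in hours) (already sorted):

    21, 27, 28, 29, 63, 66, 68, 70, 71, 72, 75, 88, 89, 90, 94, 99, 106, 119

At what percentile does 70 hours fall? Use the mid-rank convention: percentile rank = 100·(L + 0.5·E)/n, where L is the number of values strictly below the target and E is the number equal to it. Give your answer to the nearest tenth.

41.7

Count below 70: L = 7; count equal: E = 1; n = 18.
Percentile rank = 100·(7 + 0.5·1)/18 = 100·7.5/18 = 41.67.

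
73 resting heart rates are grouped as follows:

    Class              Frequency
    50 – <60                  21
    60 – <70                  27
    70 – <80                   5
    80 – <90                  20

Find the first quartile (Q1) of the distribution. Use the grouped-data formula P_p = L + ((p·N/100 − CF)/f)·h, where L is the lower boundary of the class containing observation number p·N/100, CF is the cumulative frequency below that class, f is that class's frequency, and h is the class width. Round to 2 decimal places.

N = 73; target position k = 25/100 · 73 = 18.25.
Cumulative frequencies: 21, 48, 53, 73.
Observation 18.25 falls in the class 50 – <60.
L = 50, CF = 0, f = 21, h = 10.
P25 = 50 + ((18.25 − 0)/21)·10 = 50 + 8.69048 = 58.6905.

58.69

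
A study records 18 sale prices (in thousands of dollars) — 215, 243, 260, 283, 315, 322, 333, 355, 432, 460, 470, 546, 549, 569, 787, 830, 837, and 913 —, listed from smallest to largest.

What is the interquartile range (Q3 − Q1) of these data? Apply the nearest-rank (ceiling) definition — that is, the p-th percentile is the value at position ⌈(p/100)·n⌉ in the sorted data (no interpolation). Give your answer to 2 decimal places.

254.00

n = 18.
P25: rank ⌈25/100·18⌉ = 5 → 315.
P75: rank ⌈75/100·18⌉ = 14 → 569.
Difference: 569 − 315 = 254.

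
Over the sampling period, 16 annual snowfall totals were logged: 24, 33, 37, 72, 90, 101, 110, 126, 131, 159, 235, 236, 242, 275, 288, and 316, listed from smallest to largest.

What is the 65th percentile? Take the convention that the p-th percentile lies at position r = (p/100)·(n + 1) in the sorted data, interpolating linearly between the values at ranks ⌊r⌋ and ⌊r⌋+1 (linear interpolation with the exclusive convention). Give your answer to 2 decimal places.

n = 16.
r = (65/100)·(16 + 1) = 11.05.
Rank 11 is 235 and rank 12 is 236.
Interpolate: 235 + 0.05·(236 − 235) = 235 + 0.05·1 = 235.05.

235.05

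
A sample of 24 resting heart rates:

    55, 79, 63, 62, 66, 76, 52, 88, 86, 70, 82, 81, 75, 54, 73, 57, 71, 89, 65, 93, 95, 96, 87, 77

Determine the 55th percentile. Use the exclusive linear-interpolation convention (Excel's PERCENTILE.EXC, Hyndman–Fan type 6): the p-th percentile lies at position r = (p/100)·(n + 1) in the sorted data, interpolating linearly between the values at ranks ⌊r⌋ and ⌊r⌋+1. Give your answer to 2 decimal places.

Sorted: 52, 54, 55, 57, 62, 63, 65, 66, 70, 71, 73, 75, 76, 77, 79, 81, 82, 86, 87, 88, 89, 93, 95, 96.
n = 24.
r = (55/100)·(24 + 1) = 13.75.
Rank 13 is 76 and rank 14 is 77.
Interpolate: 76 + 0.75·(77 − 76) = 76 + 0.75·1 = 76.75.

76.75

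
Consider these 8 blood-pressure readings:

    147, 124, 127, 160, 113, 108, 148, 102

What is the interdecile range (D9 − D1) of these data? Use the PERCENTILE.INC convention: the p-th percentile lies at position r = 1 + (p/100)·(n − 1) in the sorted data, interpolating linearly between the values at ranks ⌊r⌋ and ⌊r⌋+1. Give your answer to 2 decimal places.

Sorted: 102, 108, 113, 124, 127, 147, 148, 160.
n = 8.
P10: r = 1.7; ranks 1–2 are 102, 108; interpolating gives 106.2.
P90: r = 7.3; ranks 7–8 are 148, 160; interpolating gives 151.6.
Difference: 151.6 − 106.2 = 45.4.

45.40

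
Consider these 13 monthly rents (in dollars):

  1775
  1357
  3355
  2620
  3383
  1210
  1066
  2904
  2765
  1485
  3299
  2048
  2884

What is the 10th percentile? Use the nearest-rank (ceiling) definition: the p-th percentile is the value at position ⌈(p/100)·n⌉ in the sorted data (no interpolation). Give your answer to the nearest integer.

1210

Sorted: 1066, 1210, 1357, 1485, 1775, 2048, 2620, 2765, 2884, 2904, 3299, 3355, 3383.
n = 13.
Position = ⌈10/100 · 13⌉ = ⌈1.3⌉ = 2.
The value at rank 2 is 1210.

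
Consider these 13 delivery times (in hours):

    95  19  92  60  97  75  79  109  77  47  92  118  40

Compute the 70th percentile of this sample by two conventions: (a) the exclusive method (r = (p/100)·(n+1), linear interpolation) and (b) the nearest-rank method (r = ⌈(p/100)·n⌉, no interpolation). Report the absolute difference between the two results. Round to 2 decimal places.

0.60

Sorted: 19, 40, 47, 60, 75, 77, 79, 92, 92, 95, 97, 109, 118.
n = 13.
(a) r = 9.8; between ranks 9 (92) and 10 (95): 94.4.
(b) the nearest-rank method: rank 10 → 95.
|94.4 − 95| = 0.6.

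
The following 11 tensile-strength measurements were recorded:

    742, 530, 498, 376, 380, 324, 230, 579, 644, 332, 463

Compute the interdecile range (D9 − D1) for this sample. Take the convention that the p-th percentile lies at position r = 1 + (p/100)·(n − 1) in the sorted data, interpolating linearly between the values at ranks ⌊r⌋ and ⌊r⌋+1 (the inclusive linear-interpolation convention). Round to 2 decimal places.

Sorted: 230, 324, 332, 376, 380, 463, 498, 530, 579, 644, 742.
n = 11.
P10: r = 2 (integer) → 324.
P90: r = 10 (integer) → 644.
Difference: 644 − 324 = 320.

320.00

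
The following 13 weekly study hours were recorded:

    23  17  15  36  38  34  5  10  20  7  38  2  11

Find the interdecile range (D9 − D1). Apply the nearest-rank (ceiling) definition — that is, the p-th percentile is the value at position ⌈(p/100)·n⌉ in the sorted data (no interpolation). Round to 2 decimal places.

Sorted: 2, 5, 7, 10, 11, 15, 17, 20, 23, 34, 36, 38, 38.
n = 13.
P10: rank ⌈10/100·13⌉ = 2 → 5.
P90: rank ⌈90/100·13⌉ = 12 → 38.
Difference: 38 − 5 = 33.

33.00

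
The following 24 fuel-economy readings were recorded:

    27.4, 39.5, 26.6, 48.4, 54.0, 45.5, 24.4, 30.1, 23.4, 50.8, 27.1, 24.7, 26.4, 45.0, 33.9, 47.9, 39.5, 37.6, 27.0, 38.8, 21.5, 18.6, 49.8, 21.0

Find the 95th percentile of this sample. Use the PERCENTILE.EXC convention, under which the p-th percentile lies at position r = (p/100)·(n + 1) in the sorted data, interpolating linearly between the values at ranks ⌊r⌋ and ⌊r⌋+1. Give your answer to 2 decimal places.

53.20

Sorted: 18.6, 21.0, 21.5, 23.4, 24.4, 24.7, 26.4, 26.6, 27.0, 27.1, 27.4, 30.1, 33.9, 37.6, 38.8, 39.5, 39.5, 45.0, 45.5, 47.9, 48.4, 49.8, 50.8, 54.0.
n = 24.
r = (95/100)·(24 + 1) = 23.75.
Rank 23 is 50.8 and rank 24 is 54.0.
Interpolate: 50.8 + 0.75·(54.0 − 50.8) = 50.8 + 0.75·3.2 = 53.2.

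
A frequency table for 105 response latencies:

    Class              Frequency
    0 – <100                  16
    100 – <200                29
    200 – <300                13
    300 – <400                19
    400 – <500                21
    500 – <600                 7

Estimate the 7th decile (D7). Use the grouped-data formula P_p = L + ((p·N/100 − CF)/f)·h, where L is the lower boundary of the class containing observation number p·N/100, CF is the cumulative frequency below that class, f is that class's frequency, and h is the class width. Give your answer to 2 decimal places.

N = 105; target position k = 70/100 · 105 = 73.5.
Cumulative frequencies: 16, 45, 58, 77, 98, 105.
Observation 73.5 falls in the class 300 – <400.
L = 300, CF = 58, f = 19, h = 100.
P70 = 300 + ((73.5 − 58)/19)·100 = 300 + 81.5789 = 381.579.

381.58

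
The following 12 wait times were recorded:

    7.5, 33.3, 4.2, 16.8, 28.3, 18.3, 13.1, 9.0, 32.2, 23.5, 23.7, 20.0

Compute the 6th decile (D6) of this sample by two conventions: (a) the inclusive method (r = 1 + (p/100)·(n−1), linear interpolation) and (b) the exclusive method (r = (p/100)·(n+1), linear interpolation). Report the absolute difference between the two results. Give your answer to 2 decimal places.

Sorted: 4.2, 7.5, 9.0, 13.1, 16.8, 18.3, 20.0, 23.5, 23.7, 28.3, 32.2, 33.3.
n = 12.
(a) r = 7.6; between ranks 7 (20.0) and 8 (23.5): 22.1.
(b) r = 7.8; between ranks 7 (20.0) and 8 (23.5): 22.8.
|22.1 − 22.8| = 0.7.

0.70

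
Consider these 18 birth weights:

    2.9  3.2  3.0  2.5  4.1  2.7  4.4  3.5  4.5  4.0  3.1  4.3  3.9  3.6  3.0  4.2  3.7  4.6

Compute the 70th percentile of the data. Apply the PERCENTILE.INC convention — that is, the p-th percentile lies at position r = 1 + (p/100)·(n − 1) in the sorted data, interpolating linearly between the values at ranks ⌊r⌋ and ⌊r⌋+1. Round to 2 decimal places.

Sorted: 2.5, 2.7, 2.9, 3.0, 3.0, 3.1, 3.2, 3.5, 3.6, 3.7, 3.9, 4.0, 4.1, 4.2, 4.3, 4.4, 4.5, 4.6.
n = 18.
r = 1 + (70/100)·(18 − 1) = 1 + 11.9 = 12.9.
Rank 12 is 4.0 and rank 13 is 4.1.
Interpolate: 4.0 + 0.9·(4.1 − 4.0) = 4.0 + 0.9·0.1 = 4.09.

4.09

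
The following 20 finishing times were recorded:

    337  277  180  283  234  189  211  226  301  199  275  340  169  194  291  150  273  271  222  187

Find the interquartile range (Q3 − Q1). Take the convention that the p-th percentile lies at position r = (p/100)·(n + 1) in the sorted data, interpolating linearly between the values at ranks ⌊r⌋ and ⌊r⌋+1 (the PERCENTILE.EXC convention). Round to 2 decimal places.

91.25

Sorted: 150, 169, 180, 187, 189, 194, 199, 211, 222, 226, 234, 271, 273, 275, 277, 283, 291, 301, 337, 340.
n = 20.
P25: r = 5.25; ranks 5–6 are 189, 194; interpolating gives 190.25.
P75: r = 15.75; ranks 15–16 are 277, 283; interpolating gives 281.5.
Difference: 281.5 − 190.25 = 91.25.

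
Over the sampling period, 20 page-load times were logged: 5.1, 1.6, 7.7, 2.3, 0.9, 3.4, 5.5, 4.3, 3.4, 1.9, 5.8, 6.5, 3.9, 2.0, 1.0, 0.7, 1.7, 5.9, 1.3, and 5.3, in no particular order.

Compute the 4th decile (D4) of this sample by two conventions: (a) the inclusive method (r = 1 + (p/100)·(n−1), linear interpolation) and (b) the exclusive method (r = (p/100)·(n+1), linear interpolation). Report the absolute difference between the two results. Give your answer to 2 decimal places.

0.06

Sorted: 0.7, 0.9, 1.0, 1.3, 1.6, 1.7, 1.9, 2.0, 2.3, 3.4, 3.4, 3.9, 4.3, 5.1, 5.3, 5.5, 5.8, 5.9, 6.5, 7.7.
n = 20.
(a) r = 8.6; between ranks 8 (2.0) and 9 (2.3): 2.18.
(b) r = 8.4; between ranks 8 (2.0) and 9 (2.3): 2.12.
|2.18 − 2.12| = 0.06.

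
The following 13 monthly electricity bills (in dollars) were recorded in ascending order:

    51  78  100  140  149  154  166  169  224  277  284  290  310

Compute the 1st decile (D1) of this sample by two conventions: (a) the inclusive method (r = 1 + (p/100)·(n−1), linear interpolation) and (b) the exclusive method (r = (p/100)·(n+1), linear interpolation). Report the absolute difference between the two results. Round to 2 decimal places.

20.60

n = 13.
(a) r = 2.2; between ranks 2 (78) and 3 (100): 82.4.
(b) r = 1.4; between ranks 1 (51) and 2 (78): 61.8.
|82.4 − 61.8| = 20.6.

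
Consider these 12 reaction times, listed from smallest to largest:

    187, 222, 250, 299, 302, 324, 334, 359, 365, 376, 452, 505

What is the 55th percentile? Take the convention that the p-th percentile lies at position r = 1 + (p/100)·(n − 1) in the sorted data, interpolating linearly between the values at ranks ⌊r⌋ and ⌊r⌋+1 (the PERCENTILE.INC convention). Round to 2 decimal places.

335.25

n = 12.
r = 1 + (55/100)·(12 − 1) = 1 + 6.05 = 7.05.
Rank 7 is 334 and rank 8 is 359.
Interpolate: 334 + 0.05·(359 − 334) = 334 + 0.05·25 = 335.25.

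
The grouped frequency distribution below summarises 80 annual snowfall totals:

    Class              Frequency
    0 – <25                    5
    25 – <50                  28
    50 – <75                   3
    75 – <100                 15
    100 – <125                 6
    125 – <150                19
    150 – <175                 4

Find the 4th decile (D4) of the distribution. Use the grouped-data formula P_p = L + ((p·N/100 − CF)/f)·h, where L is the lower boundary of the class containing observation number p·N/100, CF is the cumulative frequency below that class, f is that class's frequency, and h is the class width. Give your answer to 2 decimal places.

N = 80; target position k = 40/100 · 80 = 32.
Cumulative frequencies: 5, 33, 36, 51, 57, 76, 80.
Observation 32 falls in the class 25 – <50.
L = 25, CF = 5, f = 28, h = 25.
P40 = 25 + ((32 − 5)/28)·25 = 25 + 24.1071 = 49.1071.

49.11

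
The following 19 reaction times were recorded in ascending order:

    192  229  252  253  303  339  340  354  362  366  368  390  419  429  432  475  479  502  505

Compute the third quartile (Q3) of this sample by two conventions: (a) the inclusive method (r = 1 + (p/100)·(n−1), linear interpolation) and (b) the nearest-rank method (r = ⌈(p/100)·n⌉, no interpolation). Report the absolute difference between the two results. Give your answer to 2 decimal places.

n = 19.
(a) r = 14.5; between ranks 14 (429) and 15 (432): 430.5.
(b) the nearest-rank method: rank 15 → 432.
|430.5 − 432| = 1.5.

1.50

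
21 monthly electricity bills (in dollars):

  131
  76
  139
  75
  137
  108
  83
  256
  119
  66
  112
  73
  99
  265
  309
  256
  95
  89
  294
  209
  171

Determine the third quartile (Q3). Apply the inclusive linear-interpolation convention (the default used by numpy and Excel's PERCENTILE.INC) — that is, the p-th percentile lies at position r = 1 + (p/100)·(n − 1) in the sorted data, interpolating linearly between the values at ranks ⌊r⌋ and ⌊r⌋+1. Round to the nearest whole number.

209

Sorted: 66, 73, 75, 76, 83, 89, 95, 99, 108, 112, 119, 131, 137, 139, 171, 209, 256, 256, 265, 294, 309.
n = 21.
r = 1 + (75/100)·(21 − 1) = 1 + 15 = 16.
r is an integer, so P75 is the value at rank 16: 209.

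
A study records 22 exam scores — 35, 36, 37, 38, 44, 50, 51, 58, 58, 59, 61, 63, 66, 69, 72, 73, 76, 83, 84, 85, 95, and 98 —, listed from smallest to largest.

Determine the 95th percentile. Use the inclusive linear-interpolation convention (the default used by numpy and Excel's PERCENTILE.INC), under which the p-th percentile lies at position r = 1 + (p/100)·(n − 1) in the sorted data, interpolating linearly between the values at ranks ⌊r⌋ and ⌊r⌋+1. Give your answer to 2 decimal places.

n = 22.
r = 1 + (95/100)·(22 − 1) = 1 + 19.95 = 20.95.
Rank 20 is 85 and rank 21 is 95.
Interpolate: 85 + 0.95·(95 − 85) = 85 + 0.95·10 = 94.5.

94.50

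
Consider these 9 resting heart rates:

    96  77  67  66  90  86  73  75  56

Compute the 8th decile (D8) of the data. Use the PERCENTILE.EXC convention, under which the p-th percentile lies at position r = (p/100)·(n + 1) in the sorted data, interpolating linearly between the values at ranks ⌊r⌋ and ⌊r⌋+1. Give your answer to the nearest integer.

Sorted: 56, 66, 67, 73, 75, 77, 86, 90, 96.
n = 9.
r = (80/100)·(9 + 1) = 8.
r is an integer, so P80 is the value at rank 8: 90.

90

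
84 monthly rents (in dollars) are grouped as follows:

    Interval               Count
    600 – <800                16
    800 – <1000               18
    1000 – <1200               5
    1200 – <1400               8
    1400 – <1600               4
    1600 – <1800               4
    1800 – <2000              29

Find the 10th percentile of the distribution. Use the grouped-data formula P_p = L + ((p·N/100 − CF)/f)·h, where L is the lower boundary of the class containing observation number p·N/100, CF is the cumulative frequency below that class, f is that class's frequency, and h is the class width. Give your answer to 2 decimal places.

N = 84; target position k = 10/100 · 84 = 8.4.
Cumulative frequencies: 16, 34, 39, 47, 51, 55, 84.
Observation 8.4 falls in the class 600 – <800.
L = 600, CF = 0, f = 16, h = 200.
P10 = 600 + ((8.4 − 0)/16)·200 = 600 + 105 = 705.

705.00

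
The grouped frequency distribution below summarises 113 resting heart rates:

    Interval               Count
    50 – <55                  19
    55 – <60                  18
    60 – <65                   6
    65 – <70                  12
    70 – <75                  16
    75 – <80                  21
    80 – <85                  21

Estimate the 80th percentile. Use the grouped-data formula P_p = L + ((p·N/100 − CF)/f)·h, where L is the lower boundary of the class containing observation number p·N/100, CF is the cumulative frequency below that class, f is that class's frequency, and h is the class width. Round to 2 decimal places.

79.62

N = 113; target position k = 80/100 · 113 = 90.4.
Cumulative frequencies: 19, 37, 43, 55, 71, 92, 113.
Observation 90.4 falls in the class 75 – <80.
L = 75, CF = 71, f = 21, h = 5.
P80 = 75 + ((90.4 − 71)/21)·5 = 75 + 4.61905 = 79.619.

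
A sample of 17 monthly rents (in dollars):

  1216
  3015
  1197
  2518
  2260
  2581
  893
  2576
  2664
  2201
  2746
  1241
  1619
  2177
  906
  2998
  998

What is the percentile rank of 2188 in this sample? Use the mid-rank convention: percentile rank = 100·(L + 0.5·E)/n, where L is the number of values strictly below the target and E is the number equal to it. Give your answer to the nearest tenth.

47.1

Sorted: 893, 906, 998, 1197, 1216, 1241, 1619, 2177, 2201, 2260, 2518, 2576, 2581, 2664, 2746, 2998, 3015.
Count below 2188: L = 8; count equal: E = 0; n = 17.
Percentile rank = 100·(8 + 0.5·0)/17 = 100·8/17 = 47.06.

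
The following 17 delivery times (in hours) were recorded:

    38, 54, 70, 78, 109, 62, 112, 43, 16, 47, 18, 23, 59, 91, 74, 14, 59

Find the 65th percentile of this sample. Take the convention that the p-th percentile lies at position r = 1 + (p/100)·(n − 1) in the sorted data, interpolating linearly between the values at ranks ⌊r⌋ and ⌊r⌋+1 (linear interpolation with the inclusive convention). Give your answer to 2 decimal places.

65.20

Sorted: 14, 16, 18, 23, 38, 43, 47, 54, 59, 59, 62, 70, 74, 78, 91, 109, 112.
n = 17.
r = 1 + (65/100)·(17 − 1) = 1 + 10.4 = 11.4.
Rank 11 is 62 and rank 12 is 70.
Interpolate: 62 + 0.4·(70 − 62) = 62 + 0.4·8 = 65.2.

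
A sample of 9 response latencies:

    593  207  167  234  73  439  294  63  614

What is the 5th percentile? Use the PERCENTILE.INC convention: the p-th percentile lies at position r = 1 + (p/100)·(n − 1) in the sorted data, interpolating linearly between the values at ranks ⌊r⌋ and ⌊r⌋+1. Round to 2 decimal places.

67.00

Sorted: 63, 73, 167, 207, 234, 294, 439, 593, 614.
n = 9.
r = 1 + (5/100)·(9 − 1) = 1 + 0.4 = 1.4.
Rank 1 is 63 and rank 2 is 73.
Interpolate: 63 + 0.4·(73 − 63) = 63 + 0.4·10 = 67.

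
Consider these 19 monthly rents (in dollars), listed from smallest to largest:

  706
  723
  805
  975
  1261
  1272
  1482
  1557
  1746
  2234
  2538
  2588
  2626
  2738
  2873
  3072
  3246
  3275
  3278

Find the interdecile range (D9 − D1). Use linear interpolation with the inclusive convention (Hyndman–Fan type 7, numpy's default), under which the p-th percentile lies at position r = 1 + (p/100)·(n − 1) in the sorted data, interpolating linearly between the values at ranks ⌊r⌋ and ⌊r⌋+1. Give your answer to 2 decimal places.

2463.20

n = 19.
P10: r = 2.8; ranks 2–3 are 723, 805; interpolating gives 788.6.
P90: r = 17.2; ranks 17–18 are 3246, 3275; interpolating gives 3251.8.
Difference: 3251.8 − 788.6 = 2463.2.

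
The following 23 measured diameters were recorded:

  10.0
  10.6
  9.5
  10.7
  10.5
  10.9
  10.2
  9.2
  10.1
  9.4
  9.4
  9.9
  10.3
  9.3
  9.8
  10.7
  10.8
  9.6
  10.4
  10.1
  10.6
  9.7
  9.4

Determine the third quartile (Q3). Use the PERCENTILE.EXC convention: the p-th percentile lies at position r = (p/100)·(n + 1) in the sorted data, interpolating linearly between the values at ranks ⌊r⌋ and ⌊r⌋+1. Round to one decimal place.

Sorted: 9.2, 9.3, 9.4, 9.4, 9.4, 9.5, 9.6, 9.7, 9.8, 9.9, 10.0, 10.1, 10.1, 10.2, 10.3, 10.4, 10.5, 10.6, 10.6, 10.7, 10.7, 10.8, 10.9.
n = 23.
r = (75/100)·(23 + 1) = 18.
r is an integer, so P75 is the value at rank 18: 10.6.

10.6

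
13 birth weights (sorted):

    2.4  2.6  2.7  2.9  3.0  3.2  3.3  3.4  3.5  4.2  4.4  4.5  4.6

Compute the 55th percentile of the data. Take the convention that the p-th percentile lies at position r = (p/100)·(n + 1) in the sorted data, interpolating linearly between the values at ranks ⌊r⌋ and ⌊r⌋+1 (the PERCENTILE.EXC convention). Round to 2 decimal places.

3.37

n = 13.
r = (55/100)·(13 + 1) = 7.7.
Rank 7 is 3.3 and rank 8 is 3.4.
Interpolate: 3.3 + 0.7·(3.4 − 3.3) = 3.3 + 0.7·0.1 = 3.37.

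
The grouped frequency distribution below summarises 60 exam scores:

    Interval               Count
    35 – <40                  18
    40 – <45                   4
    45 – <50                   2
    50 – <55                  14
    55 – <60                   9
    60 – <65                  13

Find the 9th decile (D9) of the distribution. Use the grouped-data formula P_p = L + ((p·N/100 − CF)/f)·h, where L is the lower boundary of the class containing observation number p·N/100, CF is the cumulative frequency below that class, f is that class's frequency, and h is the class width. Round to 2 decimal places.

N = 60; target position k = 90/100 · 60 = 54.
Cumulative frequencies: 18, 22, 24, 38, 47, 60.
Observation 54 falls in the class 60 – <65.
L = 60, CF = 47, f = 13, h = 5.
P90 = 60 + ((54 − 47)/13)·5 = 60 + 2.69231 = 62.6923.

62.69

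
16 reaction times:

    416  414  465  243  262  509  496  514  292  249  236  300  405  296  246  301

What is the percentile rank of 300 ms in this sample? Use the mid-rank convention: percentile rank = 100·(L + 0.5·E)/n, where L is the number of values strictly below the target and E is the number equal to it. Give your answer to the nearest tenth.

46.9

Sorted: 236, 243, 246, 249, 262, 292, 296, 300, 301, 405, 414, 416, 465, 496, 509, 514.
Count below 300: L = 7; count equal: E = 1; n = 16.
Percentile rank = 100·(7 + 0.5·1)/16 = 100·7.5/16 = 46.88.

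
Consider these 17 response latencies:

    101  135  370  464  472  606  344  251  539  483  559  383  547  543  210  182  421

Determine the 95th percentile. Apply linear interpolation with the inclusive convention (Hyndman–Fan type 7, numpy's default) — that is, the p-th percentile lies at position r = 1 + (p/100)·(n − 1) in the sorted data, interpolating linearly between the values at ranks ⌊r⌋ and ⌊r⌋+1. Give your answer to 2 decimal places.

568.40

Sorted: 101, 135, 182, 210, 251, 344, 370, 383, 421, 464, 472, 483, 539, 543, 547, 559, 606.
n = 17.
r = 1 + (95/100)·(17 − 1) = 1 + 15.2 = 16.2.
Rank 16 is 559 and rank 17 is 606.
Interpolate: 559 + 0.2·(606 − 559) = 559 + 0.2·47 = 568.4.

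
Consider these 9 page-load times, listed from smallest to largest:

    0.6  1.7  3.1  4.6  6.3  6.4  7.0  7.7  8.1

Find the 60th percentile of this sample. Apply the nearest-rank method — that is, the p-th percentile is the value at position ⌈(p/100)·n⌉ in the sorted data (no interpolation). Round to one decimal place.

n = 9.
Position = ⌈60/100 · 9⌉ = ⌈5.4⌉ = 6.
The value at rank 6 is 6.4.

6.4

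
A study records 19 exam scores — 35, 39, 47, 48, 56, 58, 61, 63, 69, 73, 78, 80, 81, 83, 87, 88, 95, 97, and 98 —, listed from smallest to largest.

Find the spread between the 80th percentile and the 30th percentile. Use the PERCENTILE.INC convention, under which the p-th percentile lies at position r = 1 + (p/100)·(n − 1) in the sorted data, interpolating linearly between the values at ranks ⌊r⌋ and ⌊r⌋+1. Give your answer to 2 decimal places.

28.20

n = 19.
P30: r = 6.4; ranks 6–7 are 58, 61; interpolating gives 59.2.
P80: r = 15.4; ranks 15–16 are 87, 88; interpolating gives 87.4.
Difference: 87.4 − 59.2 = 28.2.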